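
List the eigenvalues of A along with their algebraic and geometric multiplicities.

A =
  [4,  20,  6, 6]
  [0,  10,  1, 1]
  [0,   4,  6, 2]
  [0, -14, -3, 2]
λ = 4: alg = 1, geom = 1; λ = 6: alg = 3, geom = 1

Step 1 — factor the characteristic polynomial to read off the algebraic multiplicities:
  χ_A(x) = (x - 6)^3*(x - 4)

Step 2 — compute geometric multiplicities via the rank-nullity identity g(λ) = n − rank(A − λI):
  rank(A − (4)·I) = 3, so dim ker(A − (4)·I) = n − 3 = 1
  rank(A − (6)·I) = 3, so dim ker(A − (6)·I) = n − 3 = 1

Summary:
  λ = 4: algebraic multiplicity = 1, geometric multiplicity = 1
  λ = 6: algebraic multiplicity = 3, geometric multiplicity = 1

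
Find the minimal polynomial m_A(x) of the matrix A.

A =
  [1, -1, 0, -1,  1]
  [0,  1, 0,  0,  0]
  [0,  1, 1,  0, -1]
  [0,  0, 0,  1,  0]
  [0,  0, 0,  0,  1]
x^2 - 2*x + 1

The characteristic polynomial is χ_A(x) = (x - 1)^5, so the eigenvalues are known. The minimal polynomial is
  m_A(x) = Π_λ (x − λ)^{k_λ}
where k_λ is the size of the *largest* Jordan block for λ (equivalently, the smallest k with (A − λI)^k v = 0 for every generalised eigenvector v of λ).

  λ = 1: largest Jordan block has size 2, contributing (x − 1)^2

So m_A(x) = (x - 1)^2 = x^2 - 2*x + 1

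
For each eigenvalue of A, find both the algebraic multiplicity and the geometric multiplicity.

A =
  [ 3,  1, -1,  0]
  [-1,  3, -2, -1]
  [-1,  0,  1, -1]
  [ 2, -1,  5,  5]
λ = 3: alg = 4, geom = 2

Step 1 — factor the characteristic polynomial to read off the algebraic multiplicities:
  χ_A(x) = (x - 3)^4

Step 2 — compute geometric multiplicities via the rank-nullity identity g(λ) = n − rank(A − λI):
  rank(A − (3)·I) = 2, so dim ker(A − (3)·I) = n − 2 = 2

Summary:
  λ = 3: algebraic multiplicity = 4, geometric multiplicity = 2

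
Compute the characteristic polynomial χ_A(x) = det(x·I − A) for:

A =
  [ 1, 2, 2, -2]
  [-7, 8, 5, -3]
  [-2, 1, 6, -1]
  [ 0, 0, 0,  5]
x^4 - 20*x^3 + 150*x^2 - 500*x + 625

Expanding det(x·I − A) (e.g. by cofactor expansion or by noting that A is similar to its Jordan form J, which has the same characteristic polynomial as A) gives
  χ_A(x) = x^4 - 20*x^3 + 150*x^2 - 500*x + 625
which factors as (x - 5)^4. The eigenvalues (with algebraic multiplicities) are λ = 5 with multiplicity 4.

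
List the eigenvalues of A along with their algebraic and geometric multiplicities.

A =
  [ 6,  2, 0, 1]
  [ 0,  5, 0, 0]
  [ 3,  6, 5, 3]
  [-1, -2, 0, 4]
λ = 5: alg = 4, geom = 3

Step 1 — factor the characteristic polynomial to read off the algebraic multiplicities:
  χ_A(x) = (x - 5)^4

Step 2 — compute geometric multiplicities via the rank-nullity identity g(λ) = n − rank(A − λI):
  rank(A − (5)·I) = 1, so dim ker(A − (5)·I) = n − 1 = 3

Summary:
  λ = 5: algebraic multiplicity = 4, geometric multiplicity = 3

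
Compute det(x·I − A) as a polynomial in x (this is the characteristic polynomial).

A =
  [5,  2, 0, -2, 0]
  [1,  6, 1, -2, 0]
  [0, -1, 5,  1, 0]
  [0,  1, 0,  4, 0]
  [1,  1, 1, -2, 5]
x^5 - 25*x^4 + 250*x^3 - 1250*x^2 + 3125*x - 3125

Expanding det(x·I − A) (e.g. by cofactor expansion or by noting that A is similar to its Jordan form J, which has the same characteristic polynomial as A) gives
  χ_A(x) = x^5 - 25*x^4 + 250*x^3 - 1250*x^2 + 3125*x - 3125
which factors as (x - 5)^5. The eigenvalues (with algebraic multiplicities) are λ = 5 with multiplicity 5.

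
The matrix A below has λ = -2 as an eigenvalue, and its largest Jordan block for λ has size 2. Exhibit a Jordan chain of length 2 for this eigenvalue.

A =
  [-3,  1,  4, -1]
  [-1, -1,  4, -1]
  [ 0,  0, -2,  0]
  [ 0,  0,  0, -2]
A Jordan chain for λ = -2 of length 2:
v_1 = (-1, -1, 0, 0)ᵀ
v_2 = (1, 0, 0, 0)ᵀ

Let N = A − (-2)·I. We want v_2 with N^2 v_2 = 0 but N^1 v_2 ≠ 0; then v_{j-1} := N · v_j for j = 2, …, 2.

Pick v_2 = (1, 0, 0, 0)ᵀ.
Then v_1 = N · v_2 = (-1, -1, 0, 0)ᵀ.

Sanity check: (A − (-2)·I) v_1 = (0, 0, 0, 0)ᵀ = 0. ✓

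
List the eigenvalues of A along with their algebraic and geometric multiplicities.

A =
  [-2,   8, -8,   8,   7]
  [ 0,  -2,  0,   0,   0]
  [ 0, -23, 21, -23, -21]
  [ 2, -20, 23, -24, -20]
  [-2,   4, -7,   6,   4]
λ = -2: alg = 4, geom = 2; λ = 5: alg = 1, geom = 1

Step 1 — factor the characteristic polynomial to read off the algebraic multiplicities:
  χ_A(x) = (x - 5)*(x + 2)^4

Step 2 — compute geometric multiplicities via the rank-nullity identity g(λ) = n − rank(A − λI):
  rank(A − (-2)·I) = 3, so dim ker(A − (-2)·I) = n − 3 = 2
  rank(A − (5)·I) = 4, so dim ker(A − (5)·I) = n − 4 = 1

Summary:
  λ = -2: algebraic multiplicity = 4, geometric multiplicity = 2
  λ = 5: algebraic multiplicity = 1, geometric multiplicity = 1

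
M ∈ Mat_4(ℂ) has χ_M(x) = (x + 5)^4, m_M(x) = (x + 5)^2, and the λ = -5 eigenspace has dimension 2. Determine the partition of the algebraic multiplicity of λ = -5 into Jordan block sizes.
Block sizes for λ = -5: [2, 2]

Step 1 — from the characteristic polynomial, algebraic multiplicity of λ = -5 is 4. From dim ker(M − (-5)·I) = 2, there are exactly 2 Jordan blocks for λ = -5.
Step 2 — from the minimal polynomial, the factor (x + 5)^2 tells us the largest block for λ = -5 has size 2.
Step 3 — with total size 4, 2 blocks, and largest block 2, the block sizes (in nonincreasing order) are [2, 2].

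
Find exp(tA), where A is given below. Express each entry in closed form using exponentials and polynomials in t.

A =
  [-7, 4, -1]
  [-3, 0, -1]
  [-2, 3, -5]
e^{tA} =
  [-t^2*exp(-4*t)/2 - 3*t*exp(-4*t) + exp(-4*t), t^2*exp(-4*t)/2 + 4*t*exp(-4*t), -t*exp(-4*t)]
  [-t^2*exp(-4*t)/2 - 3*t*exp(-4*t), t^2*exp(-4*t)/2 + 4*t*exp(-4*t) + exp(-4*t), -t*exp(-4*t)]
  [-t^2*exp(-4*t)/2 - 2*t*exp(-4*t), t^2*exp(-4*t)/2 + 3*t*exp(-4*t), -t*exp(-4*t) + exp(-4*t)]

Strategy: write A = P · J · P⁻¹ where J is a Jordan canonical form, so e^{tA} = P · e^{tJ} · P⁻¹, and e^{tJ} can be computed block-by-block.

A has Jordan form
J =
  [-4,  1,  0]
  [ 0, -4,  1]
  [ 0,  0, -4]
(up to reordering of blocks).

Per-block formulas:
  For a 3×3 Jordan block J_3(-4): exp(t · J_3(-4)) = e^(-4t)·(I + t·N + (t^2/2)·N^2), where N is the 3×3 nilpotent shift.

After assembling e^{tJ} and conjugating by P, we get:

e^{tA} =
  [-t^2*exp(-4*t)/2 - 3*t*exp(-4*t) + exp(-4*t), t^2*exp(-4*t)/2 + 4*t*exp(-4*t), -t*exp(-4*t)]
  [-t^2*exp(-4*t)/2 - 3*t*exp(-4*t), t^2*exp(-4*t)/2 + 4*t*exp(-4*t) + exp(-4*t), -t*exp(-4*t)]
  [-t^2*exp(-4*t)/2 - 2*t*exp(-4*t), t^2*exp(-4*t)/2 + 3*t*exp(-4*t), -t*exp(-4*t) + exp(-4*t)]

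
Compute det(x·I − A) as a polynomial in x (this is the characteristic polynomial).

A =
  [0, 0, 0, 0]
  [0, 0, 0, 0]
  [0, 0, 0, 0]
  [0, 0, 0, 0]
x^4

Expanding det(x·I − A) (e.g. by cofactor expansion or by noting that A is similar to its Jordan form J, which has the same characteristic polynomial as A) gives
  χ_A(x) = x^4
which factors as x^4. The eigenvalues (with algebraic multiplicities) are λ = 0 with multiplicity 4.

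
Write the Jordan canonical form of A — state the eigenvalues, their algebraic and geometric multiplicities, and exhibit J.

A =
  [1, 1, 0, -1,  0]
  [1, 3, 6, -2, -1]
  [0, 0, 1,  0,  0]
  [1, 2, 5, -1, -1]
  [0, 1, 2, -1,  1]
J_3(1) ⊕ J_2(1)

The characteristic polynomial is
  det(x·I − A) = x^5 - 5*x^4 + 10*x^3 - 10*x^2 + 5*x - 1 = (x - 1)^5

Eigenvalues and multiplicities (the geometric multiplicity of λ is n − rank(A − λI), which equals the number of Jordan blocks for λ):
  λ = 1: algebraic multiplicity = 5, geometric multiplicity = 2

Determining the block sizes for each eigenvalue:
  λ = 1: with am = 5 and gm = 2, the partition is not yet determined (e.g. several partitions of 5 into 2 parts exist). Let N = A − (1)·I. Computing rank(N^1) = 3, rank(N^2) = 1, rank(N^3) = 0; the number of blocks of size ≥ j is rank(N^{j−1}) − rank(N^j), giving [2, 2, 1]. So we have 1 block(s) of size 3, 1 block(s) of size 2 → block sizes [3, 2]

Assembling the blocks gives a Jordan form
J =
  [1, 1, 0, 0, 0]
  [0, 1, 1, 0, 0]
  [0, 0, 1, 0, 0]
  [0, 0, 0, 1, 1]
  [0, 0, 0, 0, 1]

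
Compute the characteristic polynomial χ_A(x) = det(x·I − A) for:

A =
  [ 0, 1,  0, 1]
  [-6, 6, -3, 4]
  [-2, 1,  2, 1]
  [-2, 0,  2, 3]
x^4 - 11*x^3 + 45*x^2 - 81*x + 54

Expanding det(x·I − A) (e.g. by cofactor expansion or by noting that A is similar to its Jordan form J, which has the same characteristic polynomial as A) gives
  χ_A(x) = x^4 - 11*x^3 + 45*x^2 - 81*x + 54
which factors as (x - 3)^3*(x - 2). The eigenvalues (with algebraic multiplicities) are λ = 2 with multiplicity 1, λ = 3 with multiplicity 3.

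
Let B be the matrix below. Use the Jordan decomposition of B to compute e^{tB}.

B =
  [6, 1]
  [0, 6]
e^{tB} =
  [exp(6*t), t*exp(6*t)]
  [0, exp(6*t)]

Strategy: write B = P · J · P⁻¹ where J is a Jordan canonical form, so e^{tB} = P · e^{tJ} · P⁻¹, and e^{tJ} can be computed block-by-block.

B has Jordan form
J =
  [6, 1]
  [0, 6]
(up to reordering of blocks).

Per-block formulas:
  For a 2×2 Jordan block J_2(6): exp(t · J_2(6)) = e^(6t)·(I + t·N), where N is the 2×2 nilpotent shift.

After assembling e^{tJ} and conjugating by P, we get:

e^{tB} =
  [exp(6*t), t*exp(6*t)]
  [0, exp(6*t)]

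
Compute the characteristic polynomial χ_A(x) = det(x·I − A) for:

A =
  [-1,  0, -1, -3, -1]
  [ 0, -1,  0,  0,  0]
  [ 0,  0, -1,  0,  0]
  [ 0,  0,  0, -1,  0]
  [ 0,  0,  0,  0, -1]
x^5 + 5*x^4 + 10*x^3 + 10*x^2 + 5*x + 1

Expanding det(x·I − A) (e.g. by cofactor expansion or by noting that A is similar to its Jordan form J, which has the same characteristic polynomial as A) gives
  χ_A(x) = x^5 + 5*x^4 + 10*x^3 + 10*x^2 + 5*x + 1
which factors as (x + 1)^5. The eigenvalues (with algebraic multiplicities) are λ = -1 with multiplicity 5.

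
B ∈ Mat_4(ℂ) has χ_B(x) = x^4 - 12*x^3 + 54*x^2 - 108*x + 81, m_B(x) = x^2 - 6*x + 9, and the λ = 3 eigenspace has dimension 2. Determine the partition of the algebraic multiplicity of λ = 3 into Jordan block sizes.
Block sizes for λ = 3: [2, 2]

Step 1 — from the characteristic polynomial, algebraic multiplicity of λ = 3 is 4. From dim ker(B − (3)·I) = 2, there are exactly 2 Jordan blocks for λ = 3.
Step 2 — from the minimal polynomial, the factor (x − 3)^2 tells us the largest block for λ = 3 has size 2.
Step 3 — with total size 4, 2 blocks, and largest block 2, the block sizes (in nonincreasing order) are [2, 2].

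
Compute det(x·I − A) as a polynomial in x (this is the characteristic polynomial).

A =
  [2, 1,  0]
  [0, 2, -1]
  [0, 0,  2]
x^3 - 6*x^2 + 12*x - 8

Expanding det(x·I − A) (e.g. by cofactor expansion or by noting that A is similar to its Jordan form J, which has the same characteristic polynomial as A) gives
  χ_A(x) = x^3 - 6*x^2 + 12*x - 8
which factors as (x - 2)^3. The eigenvalues (with algebraic multiplicities) are λ = 2 with multiplicity 3.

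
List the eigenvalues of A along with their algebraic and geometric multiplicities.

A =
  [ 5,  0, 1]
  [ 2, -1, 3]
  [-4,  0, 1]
λ = -1: alg = 1, geom = 1; λ = 3: alg = 2, geom = 1

Step 1 — factor the characteristic polynomial to read off the algebraic multiplicities:
  χ_A(x) = (x - 3)^2*(x + 1)

Step 2 — compute geometric multiplicities via the rank-nullity identity g(λ) = n − rank(A − λI):
  rank(A − (-1)·I) = 2, so dim ker(A − (-1)·I) = n − 2 = 1
  rank(A − (3)·I) = 2, so dim ker(A − (3)·I) = n − 2 = 1

Summary:
  λ = -1: algebraic multiplicity = 1, geometric multiplicity = 1
  λ = 3: algebraic multiplicity = 2, geometric multiplicity = 1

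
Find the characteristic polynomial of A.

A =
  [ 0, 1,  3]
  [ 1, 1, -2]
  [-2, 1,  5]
x^3 - 6*x^2 + 12*x - 8

Expanding det(x·I − A) (e.g. by cofactor expansion or by noting that A is similar to its Jordan form J, which has the same characteristic polynomial as A) gives
  χ_A(x) = x^3 - 6*x^2 + 12*x - 8
which factors as (x - 2)^3. The eigenvalues (with algebraic multiplicities) are λ = 2 with multiplicity 3.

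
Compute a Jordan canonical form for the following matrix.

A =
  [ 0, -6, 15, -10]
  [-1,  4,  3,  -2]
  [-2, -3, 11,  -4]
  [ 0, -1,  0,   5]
J_3(5) ⊕ J_1(5)

The characteristic polynomial is
  det(x·I − A) = x^4 - 20*x^3 + 150*x^2 - 500*x + 625 = (x - 5)^4

Eigenvalues and multiplicities (the geometric multiplicity of λ is n − rank(A − λI), which equals the number of Jordan blocks for λ):
  λ = 5: algebraic multiplicity = 4, geometric multiplicity = 2

Determining the block sizes for each eigenvalue:
  λ = 5: with am = 4 and gm = 2, the partition is not yet determined (e.g. several partitions of 4 into 2 parts exist). Let N = A − (5)·I. Computing rank(N^1) = 2, rank(N^2) = 1, rank(N^3) = 0; the number of blocks of size ≥ j is rank(N^{j−1}) − rank(N^j), giving [2, 1, 1]. So we have 1 block(s) of size 3, 1 block(s) of size 1 → block sizes [3, 1]

Assembling the blocks gives a Jordan form
J =
  [5, 1, 0, 0]
  [0, 5, 1, 0]
  [0, 0, 5, 0]
  [0, 0, 0, 5]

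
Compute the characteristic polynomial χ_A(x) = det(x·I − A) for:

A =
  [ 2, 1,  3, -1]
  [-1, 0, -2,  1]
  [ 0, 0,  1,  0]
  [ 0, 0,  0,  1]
x^4 - 4*x^3 + 6*x^2 - 4*x + 1

Expanding det(x·I − A) (e.g. by cofactor expansion or by noting that A is similar to its Jordan form J, which has the same characteristic polynomial as A) gives
  χ_A(x) = x^4 - 4*x^3 + 6*x^2 - 4*x + 1
which factors as (x - 1)^4. The eigenvalues (with algebraic multiplicities) are λ = 1 with multiplicity 4.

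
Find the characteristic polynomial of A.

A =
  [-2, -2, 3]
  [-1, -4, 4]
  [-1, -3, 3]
x^3 + 3*x^2 + 3*x + 1

Expanding det(x·I − A) (e.g. by cofactor expansion or by noting that A is similar to its Jordan form J, which has the same characteristic polynomial as A) gives
  χ_A(x) = x^3 + 3*x^2 + 3*x + 1
which factors as (x + 1)^3. The eigenvalues (with algebraic multiplicities) are λ = -1 with multiplicity 3.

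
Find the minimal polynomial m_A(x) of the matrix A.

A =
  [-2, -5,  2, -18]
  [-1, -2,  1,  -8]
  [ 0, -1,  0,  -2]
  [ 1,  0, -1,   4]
x^3

The characteristic polynomial is χ_A(x) = x^4, so the eigenvalues are known. The minimal polynomial is
  m_A(x) = Π_λ (x − λ)^{k_λ}
where k_λ is the size of the *largest* Jordan block for λ (equivalently, the smallest k with (A − λI)^k v = 0 for every generalised eigenvector v of λ).

  λ = 0: largest Jordan block has size 3, contributing (x − 0)^3

So m_A(x) = x^3 = x^3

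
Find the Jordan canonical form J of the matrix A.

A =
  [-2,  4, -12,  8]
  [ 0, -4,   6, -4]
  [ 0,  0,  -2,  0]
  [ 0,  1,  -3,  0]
J_2(-2) ⊕ J_1(-2) ⊕ J_1(-2)

The characteristic polynomial is
  det(x·I − A) = x^4 + 8*x^3 + 24*x^2 + 32*x + 16 = (x + 2)^4

Eigenvalues and multiplicities (the geometric multiplicity of λ is n − rank(A − λI), which equals the number of Jordan blocks for λ):
  λ = -2: algebraic multiplicity = 4, geometric multiplicity = 3

Determining the block sizes for each eigenvalue:
  λ = -2: 3 blocks summing to 4 forces exactly one block of size 2 and the rest size 1 → block sizes [2, 1, 1]

Assembling the blocks gives a Jordan form
J =
  [-2,  1,  0,  0]
  [ 0, -2,  0,  0]
  [ 0,  0, -2,  0]
  [ 0,  0,  0, -2]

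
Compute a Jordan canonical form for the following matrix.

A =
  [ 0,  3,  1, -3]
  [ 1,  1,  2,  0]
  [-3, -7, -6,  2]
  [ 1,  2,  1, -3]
J_3(-2) ⊕ J_1(-2)

The characteristic polynomial is
  det(x·I − A) = x^4 + 8*x^3 + 24*x^2 + 32*x + 16 = (x + 2)^4

Eigenvalues and multiplicities (the geometric multiplicity of λ is n − rank(A − λI), which equals the number of Jordan blocks for λ):
  λ = -2: algebraic multiplicity = 4, geometric multiplicity = 2

Determining the block sizes for each eigenvalue:
  λ = -2: with am = 4 and gm = 2, the partition is not yet determined (e.g. several partitions of 4 into 2 parts exist). Let N = A − (-2)·I. Computing rank(N^1) = 2, rank(N^2) = 1, rank(N^3) = 0; the number of blocks of size ≥ j is rank(N^{j−1}) − rank(N^j), giving [2, 1, 1]. So we have 1 block(s) of size 3, 1 block(s) of size 1 → block sizes [3, 1]

Assembling the blocks gives a Jordan form
J =
  [-2,  1,  0,  0]
  [ 0, -2,  1,  0]
  [ 0,  0, -2,  0]
  [ 0,  0,  0, -2]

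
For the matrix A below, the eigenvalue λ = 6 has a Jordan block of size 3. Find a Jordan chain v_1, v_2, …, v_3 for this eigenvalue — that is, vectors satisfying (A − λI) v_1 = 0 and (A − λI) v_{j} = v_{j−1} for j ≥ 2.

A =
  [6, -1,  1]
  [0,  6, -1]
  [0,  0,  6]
A Jordan chain for λ = 6 of length 3:
v_1 = (1, 0, 0)ᵀ
v_2 = (1, -1, 0)ᵀ
v_3 = (0, 0, 1)ᵀ

Let N = A − (6)·I. We want v_3 with N^3 v_3 = 0 but N^2 v_3 ≠ 0; then v_{j-1} := N · v_j for j = 3, …, 2.

Pick v_3 = (0, 0, 1)ᵀ.
Then v_2 = N · v_3 = (1, -1, 0)ᵀ.
Then v_1 = N · v_2 = (1, 0, 0)ᵀ.

Sanity check: (A − (6)·I) v_1 = (0, 0, 0)ᵀ = 0. ✓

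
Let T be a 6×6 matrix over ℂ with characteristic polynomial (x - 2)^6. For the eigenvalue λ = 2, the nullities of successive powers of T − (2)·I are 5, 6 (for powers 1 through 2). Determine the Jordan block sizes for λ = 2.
Block sizes for λ = 2: [2, 1, 1, 1, 1]

From the dimensions of kernels of powers, the number of Jordan blocks of size at least j is d_j − d_{j−1} where d_j = dim ker(N^j) (with d_0 = 0). Computing the differences gives [5, 1].
The number of blocks of size exactly k is (#blocks of size ≥ k) − (#blocks of size ≥ k + 1), so the partition is: 4 block(s) of size 1, 1 block(s) of size 2.
In nonincreasing order the block sizes are [2, 1, 1, 1, 1].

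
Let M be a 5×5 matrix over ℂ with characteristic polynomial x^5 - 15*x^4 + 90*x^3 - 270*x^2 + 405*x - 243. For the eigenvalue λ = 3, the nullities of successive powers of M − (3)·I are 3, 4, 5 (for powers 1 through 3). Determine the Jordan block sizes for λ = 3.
Block sizes for λ = 3: [3, 1, 1]

From the dimensions of kernels of powers, the number of Jordan blocks of size at least j is d_j − d_{j−1} where d_j = dim ker(N^j) (with d_0 = 0). Computing the differences gives [3, 1, 1].
The number of blocks of size exactly k is (#blocks of size ≥ k) − (#blocks of size ≥ k + 1), so the partition is: 2 block(s) of size 1, 1 block(s) of size 3.
In nonincreasing order the block sizes are [3, 1, 1].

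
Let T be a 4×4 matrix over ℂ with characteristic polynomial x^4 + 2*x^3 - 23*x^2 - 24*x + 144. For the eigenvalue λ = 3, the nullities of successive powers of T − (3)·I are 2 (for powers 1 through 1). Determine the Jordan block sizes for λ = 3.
Block sizes for λ = 3: [1, 1]

From the dimensions of kernels of powers, the number of Jordan blocks of size at least j is d_j − d_{j−1} where d_j = dim ker(N^j) (with d_0 = 0). Computing the differences gives [2].
The number of blocks of size exactly k is (#blocks of size ≥ k) − (#blocks of size ≥ k + 1), so the partition is: 2 block(s) of size 1.
In nonincreasing order the block sizes are [1, 1].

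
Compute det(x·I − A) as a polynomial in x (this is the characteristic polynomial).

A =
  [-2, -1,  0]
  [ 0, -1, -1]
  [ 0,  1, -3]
x^3 + 6*x^2 + 12*x + 8

Expanding det(x·I − A) (e.g. by cofactor expansion or by noting that A is similar to its Jordan form J, which has the same characteristic polynomial as A) gives
  χ_A(x) = x^3 + 6*x^2 + 12*x + 8
which factors as (x + 2)^3. The eigenvalues (with algebraic multiplicities) are λ = -2 with multiplicity 3.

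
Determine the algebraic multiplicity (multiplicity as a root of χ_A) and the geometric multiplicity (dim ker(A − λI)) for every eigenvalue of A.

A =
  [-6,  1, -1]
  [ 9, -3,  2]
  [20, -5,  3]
λ = -2: alg = 3, geom = 1

Step 1 — factor the characteristic polynomial to read off the algebraic multiplicities:
  χ_A(x) = (x + 2)^3

Step 2 — compute geometric multiplicities via the rank-nullity identity g(λ) = n − rank(A − λI):
  rank(A − (-2)·I) = 2, so dim ker(A − (-2)·I) = n − 2 = 1

Summary:
  λ = -2: algebraic multiplicity = 3, geometric multiplicity = 1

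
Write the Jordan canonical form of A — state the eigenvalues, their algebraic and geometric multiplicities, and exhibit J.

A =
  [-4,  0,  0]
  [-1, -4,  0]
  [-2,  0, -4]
J_2(-4) ⊕ J_1(-4)

The characteristic polynomial is
  det(x·I − A) = x^3 + 12*x^2 + 48*x + 64 = (x + 4)^3

Eigenvalues and multiplicities (the geometric multiplicity of λ is n − rank(A − λI), which equals the number of Jordan blocks for λ):
  λ = -4: algebraic multiplicity = 3, geometric multiplicity = 2

Determining the block sizes for each eigenvalue:
  λ = -4: 2 blocks summing to 3 forces exactly one block of size 2 and the rest size 1 → block sizes [2, 1]

Assembling the blocks gives a Jordan form
J =
  [-4,  1,  0]
  [ 0, -4,  0]
  [ 0,  0, -4]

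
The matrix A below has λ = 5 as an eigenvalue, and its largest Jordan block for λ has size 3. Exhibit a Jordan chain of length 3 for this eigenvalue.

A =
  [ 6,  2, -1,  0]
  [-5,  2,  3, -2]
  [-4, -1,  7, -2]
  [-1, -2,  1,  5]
A Jordan chain for λ = 5 of length 3:
v_1 = (-5, 0, -5, 5)ᵀ
v_2 = (1, -5, -4, -1)ᵀ
v_3 = (1, 0, 0, 0)ᵀ

Let N = A − (5)·I. We want v_3 with N^3 v_3 = 0 but N^2 v_3 ≠ 0; then v_{j-1} := N · v_j for j = 3, …, 2.

Pick v_3 = (1, 0, 0, 0)ᵀ.
Then v_2 = N · v_3 = (1, -5, -4, -1)ᵀ.
Then v_1 = N · v_2 = (-5, 0, -5, 5)ᵀ.

Sanity check: (A − (5)·I) v_1 = (0, 0, 0, 0)ᵀ = 0. ✓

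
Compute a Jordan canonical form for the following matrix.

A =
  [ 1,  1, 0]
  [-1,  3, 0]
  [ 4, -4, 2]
J_2(2) ⊕ J_1(2)

The characteristic polynomial is
  det(x·I − A) = x^3 - 6*x^2 + 12*x - 8 = (x - 2)^3

Eigenvalues and multiplicities (the geometric multiplicity of λ is n − rank(A − λI), which equals the number of Jordan blocks for λ):
  λ = 2: algebraic multiplicity = 3, geometric multiplicity = 2

Determining the block sizes for each eigenvalue:
  λ = 2: 2 blocks summing to 3 forces exactly one block of size 2 and the rest size 1 → block sizes [2, 1]

Assembling the blocks gives a Jordan form
J =
  [2, 1, 0]
  [0, 2, 0]
  [0, 0, 2]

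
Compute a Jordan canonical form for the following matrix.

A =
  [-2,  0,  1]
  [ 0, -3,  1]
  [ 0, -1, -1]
J_3(-2)

The characteristic polynomial is
  det(x·I − A) = x^3 + 6*x^2 + 12*x + 8 = (x + 2)^3

Eigenvalues and multiplicities (the geometric multiplicity of λ is n − rank(A − λI), which equals the number of Jordan blocks for λ):
  λ = -2: algebraic multiplicity = 3, geometric multiplicity = 1

Determining the block sizes for each eigenvalue:
  λ = -2: one block (gm = 1), so the single block has size am = 3 → block sizes [3]

Assembling the blocks gives a Jordan form
J =
  [-2,  1,  0]
  [ 0, -2,  1]
  [ 0,  0, -2]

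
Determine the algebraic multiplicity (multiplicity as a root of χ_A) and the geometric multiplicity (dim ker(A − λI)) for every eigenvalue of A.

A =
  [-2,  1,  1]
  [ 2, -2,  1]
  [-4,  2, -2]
λ = -2: alg = 3, geom = 1

Step 1 — factor the characteristic polynomial to read off the algebraic multiplicities:
  χ_A(x) = (x + 2)^3

Step 2 — compute geometric multiplicities via the rank-nullity identity g(λ) = n − rank(A − λI):
  rank(A − (-2)·I) = 2, so dim ker(A − (-2)·I) = n − 2 = 1

Summary:
  λ = -2: algebraic multiplicity = 3, geometric multiplicity = 1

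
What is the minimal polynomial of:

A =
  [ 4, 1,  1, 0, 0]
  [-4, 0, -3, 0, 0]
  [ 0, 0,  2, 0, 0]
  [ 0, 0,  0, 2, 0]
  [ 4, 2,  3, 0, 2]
x^3 - 6*x^2 + 12*x - 8

The characteristic polynomial is χ_A(x) = (x - 2)^5, so the eigenvalues are known. The minimal polynomial is
  m_A(x) = Π_λ (x − λ)^{k_λ}
where k_λ is the size of the *largest* Jordan block for λ (equivalently, the smallest k with (A − λI)^k v = 0 for every generalised eigenvector v of λ).

  λ = 2: largest Jordan block has size 3, contributing (x − 2)^3

So m_A(x) = (x - 2)^3 = x^3 - 6*x^2 + 12*x - 8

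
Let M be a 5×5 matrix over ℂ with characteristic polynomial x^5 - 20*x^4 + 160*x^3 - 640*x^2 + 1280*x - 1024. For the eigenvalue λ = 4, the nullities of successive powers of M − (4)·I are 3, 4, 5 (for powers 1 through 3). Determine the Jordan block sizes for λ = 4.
Block sizes for λ = 4: [3, 1, 1]

From the dimensions of kernels of powers, the number of Jordan blocks of size at least j is d_j − d_{j−1} where d_j = dim ker(N^j) (with d_0 = 0). Computing the differences gives [3, 1, 1].
The number of blocks of size exactly k is (#blocks of size ≥ k) − (#blocks of size ≥ k + 1), so the partition is: 2 block(s) of size 1, 1 block(s) of size 3.
In nonincreasing order the block sizes are [3, 1, 1].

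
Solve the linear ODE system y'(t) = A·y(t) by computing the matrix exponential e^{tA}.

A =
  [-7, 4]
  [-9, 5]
e^{tA} =
  [-6*t*exp(-t) + exp(-t), 4*t*exp(-t)]
  [-9*t*exp(-t), 6*t*exp(-t) + exp(-t)]

Strategy: write A = P · J · P⁻¹ where J is a Jordan canonical form, so e^{tA} = P · e^{tJ} · P⁻¹, and e^{tJ} can be computed block-by-block.

A has Jordan form
J =
  [-1,  1]
  [ 0, -1]
(up to reordering of blocks).

Per-block formulas:
  For a 2×2 Jordan block J_2(-1): exp(t · J_2(-1)) = e^(-1t)·(I + t·N), where N is the 2×2 nilpotent shift.

After assembling e^{tJ} and conjugating by P, we get:

e^{tA} =
  [-6*t*exp(-t) + exp(-t), 4*t*exp(-t)]
  [-9*t*exp(-t), 6*t*exp(-t) + exp(-t)]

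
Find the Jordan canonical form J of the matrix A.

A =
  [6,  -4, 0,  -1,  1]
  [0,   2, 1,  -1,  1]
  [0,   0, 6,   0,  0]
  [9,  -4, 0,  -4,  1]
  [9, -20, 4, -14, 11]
J_1(-3) ⊕ J_2(6) ⊕ J_2(6)

The characteristic polynomial is
  det(x·I − A) = x^5 - 21*x^4 + 144*x^3 - 216*x^2 - 1296*x + 3888 = (x - 6)^4*(x + 3)

Eigenvalues and multiplicities (the geometric multiplicity of λ is n − rank(A − λI), which equals the number of Jordan blocks for λ):
  λ = -3: algebraic multiplicity = 1, geometric multiplicity = 1
  λ = 6: algebraic multiplicity = 4, geometric multiplicity = 2

Determining the block sizes for each eigenvalue:
  λ = -3: one block (gm = 1), so the single block has size am = 1 → block sizes [1]
  λ = 6: with am = 4 and gm = 2, the partition is not yet determined (e.g. several partitions of 4 into 2 parts exist). Let N = A − (6)·I. Computing rank(N^1) = 3, rank(N^2) = 1; the number of blocks of size ≥ j is rank(N^{j−1}) − rank(N^j), giving [2, 2]. So we have 2 block(s) of size 2 → block sizes [2, 2]

Assembling the blocks gives a Jordan form
J =
  [-3, 0, 0, 0, 0]
  [ 0, 6, 1, 0, 0]
  [ 0, 0, 6, 0, 0]
  [ 0, 0, 0, 6, 1]
  [ 0, 0, 0, 0, 6]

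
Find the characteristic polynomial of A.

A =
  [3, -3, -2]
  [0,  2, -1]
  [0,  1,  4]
x^3 - 9*x^2 + 27*x - 27

Expanding det(x·I − A) (e.g. by cofactor expansion or by noting that A is similar to its Jordan form J, which has the same characteristic polynomial as A) gives
  χ_A(x) = x^3 - 9*x^2 + 27*x - 27
which factors as (x - 3)^3. The eigenvalues (with algebraic multiplicities) are λ = 3 with multiplicity 3.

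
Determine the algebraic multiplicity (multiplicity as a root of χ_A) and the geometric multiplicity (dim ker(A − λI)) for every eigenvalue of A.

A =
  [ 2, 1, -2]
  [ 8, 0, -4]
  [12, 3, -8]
λ = -2: alg = 3, geom = 2

Step 1 — factor the characteristic polynomial to read off the algebraic multiplicities:
  χ_A(x) = (x + 2)^3

Step 2 — compute geometric multiplicities via the rank-nullity identity g(λ) = n − rank(A − λI):
  rank(A − (-2)·I) = 1, so dim ker(A − (-2)·I) = n − 1 = 2

Summary:
  λ = -2: algebraic multiplicity = 3, geometric multiplicity = 2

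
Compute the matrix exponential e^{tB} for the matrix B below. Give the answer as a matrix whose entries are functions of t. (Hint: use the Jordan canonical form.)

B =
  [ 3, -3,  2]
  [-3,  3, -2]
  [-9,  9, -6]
e^{tB} =
  [3*t + 1, -3*t, 2*t]
  [-3*t, 3*t + 1, -2*t]
  [-9*t, 9*t, 1 - 6*t]

Strategy: write B = P · J · P⁻¹ where J is a Jordan canonical form, so e^{tB} = P · e^{tJ} · P⁻¹, and e^{tJ} can be computed block-by-block.

B has Jordan form
J =
  [0, 1, 0]
  [0, 0, 0]
  [0, 0, 0]
(up to reordering of blocks).

Per-block formulas:
  For a 1×1 block at λ = 0: exp(t · [0]) = [e^(0t)].
  For a 2×2 Jordan block J_2(0): exp(t · J_2(0)) = e^(0t)·(I + t·N), where N is the 2×2 nilpotent shift.

After assembling e^{tJ} and conjugating by P, we get:

e^{tB} =
  [3*t + 1, -3*t, 2*t]
  [-3*t, 3*t + 1, -2*t]
  [-9*t, 9*t, 1 - 6*t]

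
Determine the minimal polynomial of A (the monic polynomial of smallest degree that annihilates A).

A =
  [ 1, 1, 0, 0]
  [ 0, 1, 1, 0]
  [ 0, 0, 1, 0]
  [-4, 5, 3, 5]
x^4 - 8*x^3 + 18*x^2 - 16*x + 5

The characteristic polynomial is χ_A(x) = (x - 5)*(x - 1)^3, so the eigenvalues are known. The minimal polynomial is
  m_A(x) = Π_λ (x − λ)^{k_λ}
where k_λ is the size of the *largest* Jordan block for λ (equivalently, the smallest k with (A − λI)^k v = 0 for every generalised eigenvector v of λ).

  λ = 1: largest Jordan block has size 3, contributing (x − 1)^3
  λ = 5: largest Jordan block has size 1, contributing (x − 5)

So m_A(x) = (x - 5)*(x - 1)^3 = x^4 - 8*x^3 + 18*x^2 - 16*x + 5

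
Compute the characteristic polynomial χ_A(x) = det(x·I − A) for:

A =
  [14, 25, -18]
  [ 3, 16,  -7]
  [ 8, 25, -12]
x^3 - 18*x^2 + 108*x - 216

Expanding det(x·I − A) (e.g. by cofactor expansion or by noting that A is similar to its Jordan form J, which has the same characteristic polynomial as A) gives
  χ_A(x) = x^3 - 18*x^2 + 108*x - 216
which factors as (x - 6)^3. The eigenvalues (with algebraic multiplicities) are λ = 6 with multiplicity 3.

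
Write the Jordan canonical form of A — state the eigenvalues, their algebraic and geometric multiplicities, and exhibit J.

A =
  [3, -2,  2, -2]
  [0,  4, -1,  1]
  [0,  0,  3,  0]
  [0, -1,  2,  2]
J_3(3) ⊕ J_1(3)

The characteristic polynomial is
  det(x·I − A) = x^4 - 12*x^3 + 54*x^2 - 108*x + 81 = (x - 3)^4

Eigenvalues and multiplicities (the geometric multiplicity of λ is n − rank(A − λI), which equals the number of Jordan blocks for λ):
  λ = 3: algebraic multiplicity = 4, geometric multiplicity = 2

Determining the block sizes for each eigenvalue:
  λ = 3: with am = 4 and gm = 2, the partition is not yet determined (e.g. several partitions of 4 into 2 parts exist). Let N = A − (3)·I. Computing rank(N^1) = 2, rank(N^2) = 1, rank(N^3) = 0; the number of blocks of size ≥ j is rank(N^{j−1}) − rank(N^j), giving [2, 1, 1]. So we have 1 block(s) of size 3, 1 block(s) of size 1 → block sizes [3, 1]

Assembling the blocks gives a Jordan form
J =
  [3, 1, 0, 0]
  [0, 3, 1, 0]
  [0, 0, 3, 0]
  [0, 0, 0, 3]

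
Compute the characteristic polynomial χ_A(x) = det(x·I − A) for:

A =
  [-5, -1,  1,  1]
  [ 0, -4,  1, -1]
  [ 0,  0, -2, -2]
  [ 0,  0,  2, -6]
x^4 + 17*x^3 + 108*x^2 + 304*x + 320

Expanding det(x·I − A) (e.g. by cofactor expansion or by noting that A is similar to its Jordan form J, which has the same characteristic polynomial as A) gives
  χ_A(x) = x^4 + 17*x^3 + 108*x^2 + 304*x + 320
which factors as (x + 4)^3*(x + 5). The eigenvalues (with algebraic multiplicities) are λ = -5 with multiplicity 1, λ = -4 with multiplicity 3.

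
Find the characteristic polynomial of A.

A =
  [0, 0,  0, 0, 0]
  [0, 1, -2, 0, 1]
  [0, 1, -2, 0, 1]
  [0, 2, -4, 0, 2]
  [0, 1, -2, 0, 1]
x^5

Expanding det(x·I − A) (e.g. by cofactor expansion or by noting that A is similar to its Jordan form J, which has the same characteristic polynomial as A) gives
  χ_A(x) = x^5
which factors as x^5. The eigenvalues (with algebraic multiplicities) are λ = 0 with multiplicity 5.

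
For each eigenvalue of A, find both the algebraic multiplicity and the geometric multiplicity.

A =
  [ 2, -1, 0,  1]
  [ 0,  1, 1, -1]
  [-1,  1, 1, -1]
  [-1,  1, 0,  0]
λ = 1: alg = 4, geom = 2

Step 1 — factor the characteristic polynomial to read off the algebraic multiplicities:
  χ_A(x) = (x - 1)^4

Step 2 — compute geometric multiplicities via the rank-nullity identity g(λ) = n − rank(A − λI):
  rank(A − (1)·I) = 2, so dim ker(A − (1)·I) = n − 2 = 2

Summary:
  λ = 1: algebraic multiplicity = 4, geometric multiplicity = 2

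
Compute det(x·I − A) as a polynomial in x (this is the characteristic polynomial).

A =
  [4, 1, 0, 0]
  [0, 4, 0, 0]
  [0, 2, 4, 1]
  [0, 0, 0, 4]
x^4 - 16*x^3 + 96*x^2 - 256*x + 256

Expanding det(x·I − A) (e.g. by cofactor expansion or by noting that A is similar to its Jordan form J, which has the same characteristic polynomial as A) gives
  χ_A(x) = x^4 - 16*x^3 + 96*x^2 - 256*x + 256
which factors as (x - 4)^4. The eigenvalues (with algebraic multiplicities) are λ = 4 with multiplicity 4.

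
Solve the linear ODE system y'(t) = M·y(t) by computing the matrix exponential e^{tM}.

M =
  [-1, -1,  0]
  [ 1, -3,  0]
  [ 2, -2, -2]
e^{tM} =
  [t*exp(-2*t) + exp(-2*t), -t*exp(-2*t), 0]
  [t*exp(-2*t), -t*exp(-2*t) + exp(-2*t), 0]
  [2*t*exp(-2*t), -2*t*exp(-2*t), exp(-2*t)]

Strategy: write M = P · J · P⁻¹ where J is a Jordan canonical form, so e^{tM} = P · e^{tJ} · P⁻¹, and e^{tJ} can be computed block-by-block.

M has Jordan form
J =
  [-2,  1,  0]
  [ 0, -2,  0]
  [ 0,  0, -2]
(up to reordering of blocks).

Per-block formulas:
  For a 2×2 Jordan block J_2(-2): exp(t · J_2(-2)) = e^(-2t)·(I + t·N), where N is the 2×2 nilpotent shift.
  For a 1×1 block at λ = -2: exp(t · [-2]) = [e^(-2t)].

After assembling e^{tJ} and conjugating by P, we get:

e^{tM} =
  [t*exp(-2*t) + exp(-2*t), -t*exp(-2*t), 0]
  [t*exp(-2*t), -t*exp(-2*t) + exp(-2*t), 0]
  [2*t*exp(-2*t), -2*t*exp(-2*t), exp(-2*t)]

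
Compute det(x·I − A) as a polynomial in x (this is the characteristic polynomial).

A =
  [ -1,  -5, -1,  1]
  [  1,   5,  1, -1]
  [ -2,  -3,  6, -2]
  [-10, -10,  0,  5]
x^4 - 15*x^3 + 75*x^2 - 125*x

Expanding det(x·I − A) (e.g. by cofactor expansion or by noting that A is similar to its Jordan form J, which has the same characteristic polynomial as A) gives
  χ_A(x) = x^4 - 15*x^3 + 75*x^2 - 125*x
which factors as x*(x - 5)^3. The eigenvalues (with algebraic multiplicities) are λ = 0 with multiplicity 1, λ = 5 with multiplicity 3.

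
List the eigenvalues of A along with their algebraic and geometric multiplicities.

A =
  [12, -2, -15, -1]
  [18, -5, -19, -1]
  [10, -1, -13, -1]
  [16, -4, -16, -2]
λ = -2: alg = 4, geom = 2

Step 1 — factor the characteristic polynomial to read off the algebraic multiplicities:
  χ_A(x) = (x + 2)^4

Step 2 — compute geometric multiplicities via the rank-nullity identity g(λ) = n − rank(A − λI):
  rank(A − (-2)·I) = 2, so dim ker(A − (-2)·I) = n − 2 = 2

Summary:
  λ = -2: algebraic multiplicity = 4, geometric multiplicity = 2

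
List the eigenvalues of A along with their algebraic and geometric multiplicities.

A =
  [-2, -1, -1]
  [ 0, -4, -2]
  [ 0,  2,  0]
λ = -2: alg = 3, geom = 2

Step 1 — factor the characteristic polynomial to read off the algebraic multiplicities:
  χ_A(x) = (x + 2)^3

Step 2 — compute geometric multiplicities via the rank-nullity identity g(λ) = n − rank(A − λI):
  rank(A − (-2)·I) = 1, so dim ker(A − (-2)·I) = n − 1 = 2

Summary:
  λ = -2: algebraic multiplicity = 3, geometric multiplicity = 2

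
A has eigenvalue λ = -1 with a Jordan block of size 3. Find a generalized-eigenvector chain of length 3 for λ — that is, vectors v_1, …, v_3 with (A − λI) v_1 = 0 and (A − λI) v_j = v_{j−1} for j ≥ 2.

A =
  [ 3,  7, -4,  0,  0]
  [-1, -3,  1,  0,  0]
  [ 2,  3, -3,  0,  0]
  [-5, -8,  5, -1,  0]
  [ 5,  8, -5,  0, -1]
A Jordan chain for λ = -1 of length 3:
v_1 = (1, 0, 1, -2, 2)ᵀ
v_2 = (4, -1, 2, -5, 5)ᵀ
v_3 = (1, 0, 0, 0, 0)ᵀ

Let N = A − (-1)·I. We want v_3 with N^3 v_3 = 0 but N^2 v_3 ≠ 0; then v_{j-1} := N · v_j for j = 3, …, 2.

Pick v_3 = (1, 0, 0, 0, 0)ᵀ.
Then v_2 = N · v_3 = (4, -1, 2, -5, 5)ᵀ.
Then v_1 = N · v_2 = (1, 0, 1, -2, 2)ᵀ.

Sanity check: (A − (-1)·I) v_1 = (0, 0, 0, 0, 0)ᵀ = 0. ✓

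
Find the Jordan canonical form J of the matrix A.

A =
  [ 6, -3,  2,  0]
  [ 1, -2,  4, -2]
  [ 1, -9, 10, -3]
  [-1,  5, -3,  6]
J_2(5) ⊕ J_2(5)

The characteristic polynomial is
  det(x·I − A) = x^4 - 20*x^3 + 150*x^2 - 500*x + 625 = (x - 5)^4

Eigenvalues and multiplicities (the geometric multiplicity of λ is n − rank(A − λI), which equals the number of Jordan blocks for λ):
  λ = 5: algebraic multiplicity = 4, geometric multiplicity = 2

Determining the block sizes for each eigenvalue:
  λ = 5: with am = 4 and gm = 2, the partition is not yet determined (e.g. several partitions of 4 into 2 parts exist). Let N = A − (5)·I. Computing rank(N^1) = 2, rank(N^2) = 0; the number of blocks of size ≥ j is rank(N^{j−1}) − rank(N^j), giving [2, 2]. So we have 2 block(s) of size 2 → block sizes [2, 2]

Assembling the blocks gives a Jordan form
J =
  [5, 1, 0, 0]
  [0, 5, 0, 0]
  [0, 0, 5, 1]
  [0, 0, 0, 5]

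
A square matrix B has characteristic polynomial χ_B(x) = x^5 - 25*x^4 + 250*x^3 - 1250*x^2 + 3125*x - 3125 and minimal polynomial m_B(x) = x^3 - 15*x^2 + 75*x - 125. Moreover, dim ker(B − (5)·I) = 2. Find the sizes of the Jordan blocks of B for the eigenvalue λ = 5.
Block sizes for λ = 5: [3, 2]

Step 1 — from the characteristic polynomial, algebraic multiplicity of λ = 5 is 5. From dim ker(B − (5)·I) = 2, there are exactly 2 Jordan blocks for λ = 5.
Step 2 — from the minimal polynomial, the factor (x − 5)^3 tells us the largest block for λ = 5 has size 3.
Step 3 — with total size 5, 2 blocks, and largest block 3, the block sizes (in nonincreasing order) are [3, 2].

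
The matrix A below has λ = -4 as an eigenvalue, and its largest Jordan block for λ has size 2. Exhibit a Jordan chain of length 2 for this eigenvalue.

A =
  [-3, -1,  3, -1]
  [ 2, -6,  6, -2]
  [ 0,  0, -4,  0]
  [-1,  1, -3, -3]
A Jordan chain for λ = -4 of length 2:
v_1 = (1, 2, 0, -1)ᵀ
v_2 = (1, 0, 0, 0)ᵀ

Let N = A − (-4)·I. We want v_2 with N^2 v_2 = 0 but N^1 v_2 ≠ 0; then v_{j-1} := N · v_j for j = 2, …, 2.

Pick v_2 = (1, 0, 0, 0)ᵀ.
Then v_1 = N · v_2 = (1, 2, 0, -1)ᵀ.

Sanity check: (A − (-4)·I) v_1 = (0, 0, 0, 0)ᵀ = 0. ✓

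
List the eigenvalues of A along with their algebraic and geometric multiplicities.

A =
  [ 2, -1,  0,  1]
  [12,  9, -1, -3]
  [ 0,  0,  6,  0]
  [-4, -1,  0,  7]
λ = 6: alg = 4, geom = 2

Step 1 — factor the characteristic polynomial to read off the algebraic multiplicities:
  χ_A(x) = (x - 6)^4

Step 2 — compute geometric multiplicities via the rank-nullity identity g(λ) = n − rank(A − λI):
  rank(A − (6)·I) = 2, so dim ker(A − (6)·I) = n − 2 = 2

Summary:
  λ = 6: algebraic multiplicity = 4, geometric multiplicity = 2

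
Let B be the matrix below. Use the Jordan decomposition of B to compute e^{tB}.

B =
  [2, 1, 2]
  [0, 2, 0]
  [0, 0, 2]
e^{tB} =
  [exp(2*t), t*exp(2*t), 2*t*exp(2*t)]
  [0, exp(2*t), 0]
  [0, 0, exp(2*t)]

Strategy: write B = P · J · P⁻¹ where J is a Jordan canonical form, so e^{tB} = P · e^{tJ} · P⁻¹, and e^{tJ} can be computed block-by-block.

B has Jordan form
J =
  [2, 1, 0]
  [0, 2, 0]
  [0, 0, 2]
(up to reordering of blocks).

Per-block formulas:
  For a 1×1 block at λ = 2: exp(t · [2]) = [e^(2t)].
  For a 2×2 Jordan block J_2(2): exp(t · J_2(2)) = e^(2t)·(I + t·N), where N is the 2×2 nilpotent shift.

After assembling e^{tJ} and conjugating by P, we get:

e^{tB} =
  [exp(2*t), t*exp(2*t), 2*t*exp(2*t)]
  [0, exp(2*t), 0]
  [0, 0, exp(2*t)]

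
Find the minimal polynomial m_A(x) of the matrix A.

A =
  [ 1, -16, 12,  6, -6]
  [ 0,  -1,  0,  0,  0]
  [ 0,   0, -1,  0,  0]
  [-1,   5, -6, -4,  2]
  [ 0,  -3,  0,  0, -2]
x^2 + 3*x + 2

The characteristic polynomial is χ_A(x) = (x + 1)^3*(x + 2)^2, so the eigenvalues are known. The minimal polynomial is
  m_A(x) = Π_λ (x − λ)^{k_λ}
where k_λ is the size of the *largest* Jordan block for λ (equivalently, the smallest k with (A − λI)^k v = 0 for every generalised eigenvector v of λ).

  λ = -2: largest Jordan block has size 1, contributing (x + 2)
  λ = -1: largest Jordan block has size 1, contributing (x + 1)

So m_A(x) = (x + 1)*(x + 2) = x^2 + 3*x + 2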